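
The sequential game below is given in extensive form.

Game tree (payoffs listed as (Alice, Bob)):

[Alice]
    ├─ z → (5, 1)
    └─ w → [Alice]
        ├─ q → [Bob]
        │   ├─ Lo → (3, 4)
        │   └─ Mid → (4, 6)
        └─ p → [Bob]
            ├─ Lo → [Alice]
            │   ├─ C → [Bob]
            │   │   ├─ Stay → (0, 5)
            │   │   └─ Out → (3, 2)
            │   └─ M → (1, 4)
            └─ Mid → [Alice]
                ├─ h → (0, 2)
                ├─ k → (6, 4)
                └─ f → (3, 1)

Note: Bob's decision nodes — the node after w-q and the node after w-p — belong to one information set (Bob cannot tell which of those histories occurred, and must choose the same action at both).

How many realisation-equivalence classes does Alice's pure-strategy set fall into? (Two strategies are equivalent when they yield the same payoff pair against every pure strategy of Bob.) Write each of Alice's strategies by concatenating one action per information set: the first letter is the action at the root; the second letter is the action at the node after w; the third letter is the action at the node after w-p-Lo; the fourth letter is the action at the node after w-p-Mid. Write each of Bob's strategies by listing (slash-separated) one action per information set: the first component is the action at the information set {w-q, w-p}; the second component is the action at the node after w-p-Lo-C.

8

Alice has 24 pure strategies: zqCh, zqCk, zqCf, zqMh, zqMk, zqMf, zpCh, zpCk, zpCf, zpMh, zpMk, zpMf, wqCh, wqCk, wqCf, wqMh, wqMk, wqMf, wpCh, wpCk, wpCf, wpMh, wpMk, wpMf. Columns: Lo/Stay, Lo/Out, Mid/Stay, Mid/Out.
{zqCh, zqCk, zqCf, zqMh, zqMk, zqMf, zpCh, zpCk, zpCf, zpMh, zpMk, zpMf} → row (5,1) (5,1) (5,1) (5,1)
{wqCh, wqCk, wqCf, wqMh, wqMk, wqMf} → row (3,4) (3,4) (4,6) (4,6)
{wpCh} → row (0,5) (3,2) (0,2) (0,2)
{wpCk} → row (0,5) (3,2) (6,4) (6,4)
{wpCf} → row (0,5) (3,2) (3,1) (3,1)
{wpMh} → row (1,4) (1,4) (0,2) (0,2)
{wpMk} → row (1,4) (1,4) (6,4) (6,4)
{wpMf} → row (1,4) (1,4) (3,1) (3,1)
That's 8 distinct rows out of 24 strategies.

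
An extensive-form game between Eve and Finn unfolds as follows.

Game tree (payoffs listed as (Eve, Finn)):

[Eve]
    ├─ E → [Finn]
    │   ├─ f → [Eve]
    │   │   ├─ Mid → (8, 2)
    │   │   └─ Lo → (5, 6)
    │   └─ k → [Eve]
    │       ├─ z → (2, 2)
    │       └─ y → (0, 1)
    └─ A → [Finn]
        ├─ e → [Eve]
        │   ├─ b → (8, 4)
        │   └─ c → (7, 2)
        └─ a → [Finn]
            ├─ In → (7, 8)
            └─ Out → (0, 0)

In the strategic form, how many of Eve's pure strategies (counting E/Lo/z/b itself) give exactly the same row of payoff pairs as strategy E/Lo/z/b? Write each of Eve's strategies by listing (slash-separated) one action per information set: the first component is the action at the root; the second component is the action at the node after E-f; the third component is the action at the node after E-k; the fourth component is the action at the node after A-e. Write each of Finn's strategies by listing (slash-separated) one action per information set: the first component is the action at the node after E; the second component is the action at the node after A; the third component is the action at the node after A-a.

2

Row for E/Lo/z/b (columns f/e/In, f/e/Out, f/a/In, f/a/Out, k/e/In, k/e/Out, k/a/In, k/a/Out): (5,6) (5,6) (5,6) (5,6) (2,2) (2,2) (2,2) (2,2).
Under E/Lo/z/b, Eve's choice at the node after A-e can never be reached regardless of what Finn does, so varying those choices leaves every outcome unchanged.
Holding the reachable choices fixed and varying the unreachable one freely already gives 2 equivalent strategies.
No other strategy reproduces this row, so those 2 are the full class: E/Lo/z/b, E/Lo/z/c.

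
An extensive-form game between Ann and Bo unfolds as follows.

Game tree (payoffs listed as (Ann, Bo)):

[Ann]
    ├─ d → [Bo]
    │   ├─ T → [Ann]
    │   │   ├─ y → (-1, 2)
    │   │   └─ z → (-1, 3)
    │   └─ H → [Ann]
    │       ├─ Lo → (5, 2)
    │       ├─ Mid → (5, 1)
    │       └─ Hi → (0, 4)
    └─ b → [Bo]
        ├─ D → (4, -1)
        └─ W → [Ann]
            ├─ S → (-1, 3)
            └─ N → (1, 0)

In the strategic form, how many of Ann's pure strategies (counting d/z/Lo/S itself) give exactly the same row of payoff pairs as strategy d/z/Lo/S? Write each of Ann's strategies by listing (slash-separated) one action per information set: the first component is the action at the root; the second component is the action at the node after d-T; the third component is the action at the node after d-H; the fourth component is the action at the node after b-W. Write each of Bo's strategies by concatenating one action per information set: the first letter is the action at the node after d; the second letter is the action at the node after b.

2

Row for d/z/Lo/S (columns TD, TW, HD, HW): (-1,3) (-1,3) (5,2) (5,2).
Under d/z/Lo/S, Ann's choice at the node after b-W can never be reached regardless of what Bo does, so varying those choices leaves every outcome unchanged.
Holding the reachable choices fixed and varying the unreachable one freely already gives 2 equivalent strategies.
No other strategy reproduces this row, so those 2 are the full class: d/z/Lo/S, d/z/Lo/N.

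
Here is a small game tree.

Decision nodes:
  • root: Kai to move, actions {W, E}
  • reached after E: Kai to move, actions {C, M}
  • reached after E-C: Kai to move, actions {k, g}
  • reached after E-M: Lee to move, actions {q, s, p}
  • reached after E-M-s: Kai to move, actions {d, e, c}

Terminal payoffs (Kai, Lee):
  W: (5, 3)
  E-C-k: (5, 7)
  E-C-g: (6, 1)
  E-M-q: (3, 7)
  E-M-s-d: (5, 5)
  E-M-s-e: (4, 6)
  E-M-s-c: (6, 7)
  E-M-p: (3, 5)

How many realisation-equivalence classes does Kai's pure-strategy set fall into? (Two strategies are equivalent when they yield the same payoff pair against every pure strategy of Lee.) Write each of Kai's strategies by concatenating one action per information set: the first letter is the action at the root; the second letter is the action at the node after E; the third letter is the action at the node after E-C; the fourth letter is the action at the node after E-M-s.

Kai has 24 pure strategies: WCkd, WCke, WCkc, WCgd, WCge, WCgc, WMkd, WMke, WMkc, WMgd, WMge, WMgc, ECkd, ECke, ECkc, ECgd, ECge, ECgc, EMkd, EMke, EMkc, EMgd, EMge, EMgc. Columns: q, s, p.
{WCkd, WCke, WCkc, WCgd, WCge, WCgc, WMkd, WMke, WMkc, WMgd, WMge, WMgc} → row (5,3) (5,3) (5,3)
{ECkd, ECke, ECkc} → row (5,7) (5,7) (5,7)
{ECgd, ECge, ECgc} → row (6,1) (6,1) (6,1)
{EMkd, EMgd} → row (3,7) (5,5) (3,5)
{EMke, EMge} → row (3,7) (4,6) (3,5)
{EMkc, EMgc} → row (3,7) (6,7) (3,5)
That's 6 distinct rows out of 24 strategies.

6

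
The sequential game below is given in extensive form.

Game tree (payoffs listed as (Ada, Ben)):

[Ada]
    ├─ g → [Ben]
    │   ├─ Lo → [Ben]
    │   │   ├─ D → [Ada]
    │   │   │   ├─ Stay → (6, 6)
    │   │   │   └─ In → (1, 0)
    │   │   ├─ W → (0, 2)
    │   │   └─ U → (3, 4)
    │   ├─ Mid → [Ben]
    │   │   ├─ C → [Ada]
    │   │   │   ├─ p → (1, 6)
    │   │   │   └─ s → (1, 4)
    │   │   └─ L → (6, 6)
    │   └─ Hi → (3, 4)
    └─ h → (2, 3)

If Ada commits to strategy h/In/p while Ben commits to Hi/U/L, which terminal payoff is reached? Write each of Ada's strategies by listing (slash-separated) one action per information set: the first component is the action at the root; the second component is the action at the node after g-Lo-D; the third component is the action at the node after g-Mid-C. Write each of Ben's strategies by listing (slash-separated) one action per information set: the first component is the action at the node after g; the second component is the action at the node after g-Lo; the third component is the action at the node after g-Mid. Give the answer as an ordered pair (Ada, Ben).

(2, 3)

Trace the play path from the root:
  Ada plays h
→ terminal payoff (2, 3).
(Ada's choice at the node after g-Lo-D is never reached on this path, so it doesn't affect the outcome.)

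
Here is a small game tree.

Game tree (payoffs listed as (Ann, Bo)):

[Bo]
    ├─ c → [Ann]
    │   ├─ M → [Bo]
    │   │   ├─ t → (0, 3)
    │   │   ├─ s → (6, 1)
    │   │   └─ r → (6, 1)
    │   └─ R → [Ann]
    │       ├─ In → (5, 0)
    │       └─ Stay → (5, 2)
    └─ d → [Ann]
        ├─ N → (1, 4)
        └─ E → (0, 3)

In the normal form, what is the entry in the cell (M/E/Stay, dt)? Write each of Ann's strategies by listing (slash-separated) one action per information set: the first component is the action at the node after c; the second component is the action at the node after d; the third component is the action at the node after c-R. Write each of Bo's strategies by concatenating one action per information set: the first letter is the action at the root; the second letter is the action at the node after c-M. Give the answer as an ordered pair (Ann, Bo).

Trace the play path from the root:
  Bo plays d
  Ann plays E at [d]
→ terminal payoff (0, 3).
(Ann's choice at the node after c is never reached on this path, so it doesn't affect the outcome.)

(0, 3)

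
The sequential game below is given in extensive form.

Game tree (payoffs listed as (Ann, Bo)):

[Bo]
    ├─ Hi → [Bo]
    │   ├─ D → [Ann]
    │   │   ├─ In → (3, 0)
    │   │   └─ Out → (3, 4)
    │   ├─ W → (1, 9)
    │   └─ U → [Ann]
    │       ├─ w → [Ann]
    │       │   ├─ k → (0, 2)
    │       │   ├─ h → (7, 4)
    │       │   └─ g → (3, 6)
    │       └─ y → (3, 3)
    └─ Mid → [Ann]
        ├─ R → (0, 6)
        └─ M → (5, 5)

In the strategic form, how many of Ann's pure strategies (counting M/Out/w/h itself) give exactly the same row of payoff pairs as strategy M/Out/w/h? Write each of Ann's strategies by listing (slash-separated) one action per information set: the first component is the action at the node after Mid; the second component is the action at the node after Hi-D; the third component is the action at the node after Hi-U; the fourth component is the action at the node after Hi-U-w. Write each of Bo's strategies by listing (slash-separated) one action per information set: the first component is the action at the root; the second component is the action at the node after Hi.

1

Row for M/Out/w/h (columns Hi/D, Hi/W, Hi/U, Mid/D, Mid/W, Mid/U): (3,4) (1,9) (7,4) (5,5) (5,5) (5,5).
Every one of Ann's information sets is on the play path for some reply by Bo when Ann follows M/Out/w/h.
Changing the action at any of them therefore changes at least one column, so only M/Out/w/h itself gives this row.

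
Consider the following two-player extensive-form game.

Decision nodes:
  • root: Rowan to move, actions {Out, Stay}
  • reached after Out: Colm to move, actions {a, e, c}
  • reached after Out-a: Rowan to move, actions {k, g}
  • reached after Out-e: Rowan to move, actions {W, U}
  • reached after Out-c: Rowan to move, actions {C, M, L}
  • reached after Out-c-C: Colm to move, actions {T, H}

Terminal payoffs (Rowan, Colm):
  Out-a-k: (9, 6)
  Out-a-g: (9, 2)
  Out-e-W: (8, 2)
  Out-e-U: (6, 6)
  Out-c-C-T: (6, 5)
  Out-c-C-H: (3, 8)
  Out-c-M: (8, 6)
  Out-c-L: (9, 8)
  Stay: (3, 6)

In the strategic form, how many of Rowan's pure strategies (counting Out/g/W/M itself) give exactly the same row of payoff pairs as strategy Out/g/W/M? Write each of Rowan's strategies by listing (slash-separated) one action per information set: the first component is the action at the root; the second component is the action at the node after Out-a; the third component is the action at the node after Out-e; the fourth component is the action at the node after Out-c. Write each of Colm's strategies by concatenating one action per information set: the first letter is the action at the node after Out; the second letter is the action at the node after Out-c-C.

1

Row for Out/g/W/M (columns aT, aH, eT, eH, cT, cH): (9,2) (9,2) (8,2) (8,2) (8,6) (8,6).
Every one of Rowan's information sets is on the play path for some reply by Colm when Rowan follows Out/g/W/M.
Changing the action at any of them therefore changes at least one column, so only Out/g/W/M itself gives this row.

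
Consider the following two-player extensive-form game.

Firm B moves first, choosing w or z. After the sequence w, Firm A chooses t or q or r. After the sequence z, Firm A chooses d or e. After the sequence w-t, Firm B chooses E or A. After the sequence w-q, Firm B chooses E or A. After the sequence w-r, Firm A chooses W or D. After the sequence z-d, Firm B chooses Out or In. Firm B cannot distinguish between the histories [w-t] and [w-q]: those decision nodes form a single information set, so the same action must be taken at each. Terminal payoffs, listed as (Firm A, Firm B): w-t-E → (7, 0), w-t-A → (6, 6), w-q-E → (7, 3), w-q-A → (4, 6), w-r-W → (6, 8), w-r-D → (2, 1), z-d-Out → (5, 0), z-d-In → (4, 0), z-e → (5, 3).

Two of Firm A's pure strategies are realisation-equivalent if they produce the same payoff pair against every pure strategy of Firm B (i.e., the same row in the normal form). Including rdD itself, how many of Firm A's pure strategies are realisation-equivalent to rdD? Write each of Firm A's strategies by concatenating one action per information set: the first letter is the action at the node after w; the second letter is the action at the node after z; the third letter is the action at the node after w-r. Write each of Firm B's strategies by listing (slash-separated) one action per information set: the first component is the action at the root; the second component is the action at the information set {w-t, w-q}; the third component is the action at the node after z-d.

1

Row for rdD (columns w/E/Out, w/E/In, w/A/Out, w/A/In, z/E/Out, z/E/In, z/A/Out, z/A/In): (2,1) (2,1) (2,1) (2,1) (5,0) (4,0) (5,0) (4,0).
Every one of Firm A's information sets is on the play path for some reply by Firm B when Firm A follows rdD.
Changing the action at any of them therefore changes at least one column, so only rdD itself gives this row.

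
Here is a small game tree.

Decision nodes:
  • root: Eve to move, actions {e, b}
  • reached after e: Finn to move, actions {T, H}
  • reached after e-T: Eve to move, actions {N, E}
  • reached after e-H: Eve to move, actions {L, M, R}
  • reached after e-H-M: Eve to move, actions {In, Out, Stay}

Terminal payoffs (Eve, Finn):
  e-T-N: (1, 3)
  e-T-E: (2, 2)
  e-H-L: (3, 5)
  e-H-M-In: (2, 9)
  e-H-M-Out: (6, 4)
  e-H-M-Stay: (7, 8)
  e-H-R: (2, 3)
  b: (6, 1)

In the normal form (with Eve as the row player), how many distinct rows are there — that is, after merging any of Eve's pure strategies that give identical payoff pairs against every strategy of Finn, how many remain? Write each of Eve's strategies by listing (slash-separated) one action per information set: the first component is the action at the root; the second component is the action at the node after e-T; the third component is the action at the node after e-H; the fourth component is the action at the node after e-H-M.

Eve has 36 pure strategies: e/N/L/In, e/N/L/Out, e/N/L/Stay, e/N/M/In, e/N/M/Out, e/N/M/Stay, e/N/R/In, e/N/R/Out, e/N/R/Stay, e/E/L/In, e/E/L/Out, e/E/L/Stay, e/E/M/In, e/E/M/Out, e/E/M/Stay, e/E/R/In, e/E/R/Out, e/E/R/Stay, b/N/L/In, b/N/L/Out, b/N/L/Stay, b/N/M/In, b/N/M/Out, b/N/M/Stay, b/N/R/In, b/N/R/Out, b/N/R/Stay, b/E/L/In, b/E/L/Out, b/E/L/Stay, b/E/M/In, b/E/M/Out, b/E/M/Stay, b/E/R/In, b/E/R/Out, b/E/R/Stay. Columns: T, H.
{e/N/L/In, e/N/L/Out, e/N/L/Stay} → row (1,3) (3,5)
{e/N/M/In} → row (1,3) (2,9)
{e/N/M/Out} → row (1,3) (6,4)
{e/N/M/Stay} → row (1,3) (7,8)
{e/N/R/In, e/N/R/Out, e/N/R/Stay} → row (1,3) (2,3)
{e/E/L/In, e/E/L/Out, e/E/L/Stay} → row (2,2) (3,5)
{e/E/M/In} → row (2,2) (2,9)
{e/E/M/Out} → row (2,2) (6,4)
{e/E/M/Stay} → row (2,2) (7,8)
{e/E/R/In, e/E/R/Out, e/E/R/Stay} → row (2,2) (2,3)
{b/N/L/In, b/N/L/Out, b/N/L/Stay, b/N/M/In, b/N/M/Out, b/N/M/Stay, b/N/R/In, b/N/R/Out, b/N/R/Stay, b/E/L/In, b/E/L/Out, b/E/L/Stay, b/E/M/In, b/E/M/Out, b/E/M/Stay, b/E/R/In, b/E/R/Out, b/E/R/Stay} → row (6,1) (6,1)
That's 11 distinct rows out of 36 strategies.

11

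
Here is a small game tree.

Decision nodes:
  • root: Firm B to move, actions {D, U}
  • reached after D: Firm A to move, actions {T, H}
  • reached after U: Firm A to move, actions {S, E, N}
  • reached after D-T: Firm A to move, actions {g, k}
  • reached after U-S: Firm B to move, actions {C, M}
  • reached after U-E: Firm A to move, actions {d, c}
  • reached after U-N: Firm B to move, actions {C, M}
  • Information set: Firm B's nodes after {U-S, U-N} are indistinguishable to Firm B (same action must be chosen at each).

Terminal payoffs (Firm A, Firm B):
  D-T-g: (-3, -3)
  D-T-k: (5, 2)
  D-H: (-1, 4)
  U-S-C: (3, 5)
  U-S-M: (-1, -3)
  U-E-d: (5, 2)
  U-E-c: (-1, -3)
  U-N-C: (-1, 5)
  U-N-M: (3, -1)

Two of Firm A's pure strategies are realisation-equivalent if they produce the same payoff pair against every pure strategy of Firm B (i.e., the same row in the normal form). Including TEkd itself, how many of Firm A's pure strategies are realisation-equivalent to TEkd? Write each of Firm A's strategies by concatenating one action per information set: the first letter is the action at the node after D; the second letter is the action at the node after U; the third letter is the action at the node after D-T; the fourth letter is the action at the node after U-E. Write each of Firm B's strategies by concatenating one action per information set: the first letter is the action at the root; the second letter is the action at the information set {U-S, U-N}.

Row for TEkd (columns DC, DM, UC, UM): (5,2) (5,2) (5,2) (5,2).
Every one of Firm A's information sets is on the play path for some reply by Firm B when Firm A follows TEkd.
Changing the action at any of them therefore changes at least one column, so only TEkd itself gives this row.

1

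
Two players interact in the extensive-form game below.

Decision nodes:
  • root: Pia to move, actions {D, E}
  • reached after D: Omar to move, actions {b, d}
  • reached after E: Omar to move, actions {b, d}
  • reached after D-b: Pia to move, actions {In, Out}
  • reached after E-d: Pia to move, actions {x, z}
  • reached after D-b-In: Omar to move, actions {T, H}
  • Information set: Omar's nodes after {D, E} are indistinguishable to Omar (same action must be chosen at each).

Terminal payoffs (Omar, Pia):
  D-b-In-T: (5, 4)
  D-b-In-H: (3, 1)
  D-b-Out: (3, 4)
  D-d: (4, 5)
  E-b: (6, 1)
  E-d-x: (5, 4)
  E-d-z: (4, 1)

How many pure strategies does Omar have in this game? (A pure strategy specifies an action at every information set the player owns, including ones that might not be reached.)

Omar owns the information set {D, E} with actions {b, d} — two choices.
Omar owns the node after D-b-In with actions {T, H} — two choices.
A pure strategy fixes one action at each information set independently, so the count is the product 2 × 2 = 4.

4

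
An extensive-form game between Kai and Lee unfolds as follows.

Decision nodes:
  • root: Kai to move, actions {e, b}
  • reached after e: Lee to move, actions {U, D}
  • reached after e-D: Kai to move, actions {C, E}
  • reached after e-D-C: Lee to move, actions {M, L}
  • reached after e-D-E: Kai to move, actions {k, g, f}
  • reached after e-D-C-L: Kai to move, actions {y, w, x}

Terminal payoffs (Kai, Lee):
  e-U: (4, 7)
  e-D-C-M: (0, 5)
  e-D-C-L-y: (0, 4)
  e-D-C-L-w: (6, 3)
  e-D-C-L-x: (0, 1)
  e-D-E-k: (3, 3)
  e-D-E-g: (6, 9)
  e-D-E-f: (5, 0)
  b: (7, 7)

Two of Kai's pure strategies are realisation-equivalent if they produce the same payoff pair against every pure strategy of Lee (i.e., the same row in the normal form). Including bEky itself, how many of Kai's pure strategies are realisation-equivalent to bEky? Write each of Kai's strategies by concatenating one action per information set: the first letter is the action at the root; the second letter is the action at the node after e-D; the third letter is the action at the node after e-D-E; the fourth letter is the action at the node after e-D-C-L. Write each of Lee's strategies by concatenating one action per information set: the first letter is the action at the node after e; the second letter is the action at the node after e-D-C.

18

Row for bEky (columns UM, UL, DM, DL): (7,7) (7,7) (7,7) (7,7).
Under bEky, Kai's choice at the node after e-D and at the node after e-D-E and at the node after e-D-C-L can never be reached regardless of what Lee does, so varying those choices leaves every outcome unchanged.
Holding the reachable choices fixed and varying the unreachable ones freely already gives 2 × 3 × 3 = 18 equivalent strategies.
No other strategy reproduces this row, so those 18 are the full class: bCky, bCkw, bCkx, bCgy, bCgw, bCgx, bCfy, bCfw, bCfx, bEky, bEkw, bEkx, bEgy, bEgw, bEgx, bEfy, bEfw, bEfx.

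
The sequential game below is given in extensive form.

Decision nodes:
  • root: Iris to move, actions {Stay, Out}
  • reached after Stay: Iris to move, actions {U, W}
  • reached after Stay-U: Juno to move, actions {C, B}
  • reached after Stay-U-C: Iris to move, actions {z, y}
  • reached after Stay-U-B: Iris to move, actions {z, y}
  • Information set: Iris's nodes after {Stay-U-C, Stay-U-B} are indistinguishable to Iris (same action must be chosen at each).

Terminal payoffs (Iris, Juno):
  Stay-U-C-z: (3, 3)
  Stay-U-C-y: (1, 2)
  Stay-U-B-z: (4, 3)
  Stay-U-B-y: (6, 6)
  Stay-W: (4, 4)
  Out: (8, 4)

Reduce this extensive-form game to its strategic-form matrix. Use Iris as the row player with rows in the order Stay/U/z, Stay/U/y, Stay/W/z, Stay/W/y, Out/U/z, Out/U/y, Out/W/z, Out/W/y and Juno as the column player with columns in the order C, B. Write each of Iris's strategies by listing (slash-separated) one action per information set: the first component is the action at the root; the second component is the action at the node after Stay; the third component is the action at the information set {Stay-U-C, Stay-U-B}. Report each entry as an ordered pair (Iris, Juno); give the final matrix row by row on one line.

Row Stay/U/z: C→(3,3), B→(4,3)
Row Stay/U/y: C→(1,2), B→(6,6)
Row Stay/W/z: C→(4,4), B→(4,4)
Row Stay/W/y: C→(4,4), B→(4,4)
Row Out/U/z: C→(8,4), B→(8,4)
Row Out/U/y: C→(8,4), B→(8,4)
Row Out/W/z: C→(8,4), B→(8,4)
Row Out/W/y: C→(8,4), B→(8,4)

Stay/U/z: (3,3) (4,3) | Stay/U/y: (1,2) (6,6) | Stay/W/z: (4,4) (4,4) | Stay/W/y: (4,4) (4,4) | Out/U/z: (8,4) (8,4) | Out/U/y: (8,4) (8,4) | Out/W/z: (8,4) (8,4) | Out/W/y: (8,4) (8,4)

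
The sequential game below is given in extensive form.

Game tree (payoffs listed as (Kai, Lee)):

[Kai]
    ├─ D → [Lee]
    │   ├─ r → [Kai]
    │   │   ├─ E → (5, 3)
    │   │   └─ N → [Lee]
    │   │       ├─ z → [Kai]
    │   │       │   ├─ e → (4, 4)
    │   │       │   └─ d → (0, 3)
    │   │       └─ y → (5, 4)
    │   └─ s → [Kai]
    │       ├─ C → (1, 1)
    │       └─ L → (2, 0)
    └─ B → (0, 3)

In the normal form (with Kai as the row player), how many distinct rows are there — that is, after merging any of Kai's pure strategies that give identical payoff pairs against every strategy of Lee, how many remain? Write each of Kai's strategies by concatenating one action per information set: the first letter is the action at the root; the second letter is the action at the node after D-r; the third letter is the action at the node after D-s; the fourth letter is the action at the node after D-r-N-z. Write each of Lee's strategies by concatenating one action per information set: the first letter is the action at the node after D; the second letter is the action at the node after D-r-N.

Kai has 16 pure strategies: DECe, DECd, DELe, DELd, DNCe, DNCd, DNLe, DNLd, BECe, BECd, BELe, BELd, BNCe, BNCd, BNLe, BNLd. Columns: rz, ry, sz, sy.
{DECe, DECd} → row (5,3) (5,3) (1,1) (1,1)
{DELe, DELd} → row (5,3) (5,3) (2,0) (2,0)
{DNCe} → row (4,4) (5,4) (1,1) (1,1)
{DNCd} → row (0,3) (5,4) (1,1) (1,1)
{DNLe} → row (4,4) (5,4) (2,0) (2,0)
{DNLd} → row (0,3) (5,4) (2,0) (2,0)
{BECe, BECd, BELe, BELd, BNCe, BNCd, BNLe, BNLd} → row (0,3) (0,3) (0,3) (0,3)
That's 7 distinct rows out of 16 strategies.

7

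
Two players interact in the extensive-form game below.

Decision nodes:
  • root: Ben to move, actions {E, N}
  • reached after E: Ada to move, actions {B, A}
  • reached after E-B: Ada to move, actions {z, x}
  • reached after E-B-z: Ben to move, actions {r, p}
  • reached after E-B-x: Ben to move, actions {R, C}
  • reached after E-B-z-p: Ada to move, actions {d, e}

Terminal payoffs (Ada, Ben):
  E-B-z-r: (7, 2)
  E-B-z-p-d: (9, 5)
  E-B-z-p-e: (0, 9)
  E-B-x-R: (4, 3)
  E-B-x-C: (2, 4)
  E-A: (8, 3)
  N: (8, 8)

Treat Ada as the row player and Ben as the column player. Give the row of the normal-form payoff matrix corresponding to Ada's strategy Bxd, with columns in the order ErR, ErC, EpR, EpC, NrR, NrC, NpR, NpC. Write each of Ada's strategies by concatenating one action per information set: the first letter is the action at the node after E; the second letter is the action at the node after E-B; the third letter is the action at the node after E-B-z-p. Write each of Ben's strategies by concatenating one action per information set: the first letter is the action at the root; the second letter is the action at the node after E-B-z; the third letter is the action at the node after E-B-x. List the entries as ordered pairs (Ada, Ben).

vs ErR: Ben plays E → Ada plays B at [E] → Ada plays x at [E-B] → Ben plays R at [E-B-x] → (4, 3)
vs ErC: Ben plays E → Ada plays B at [E] → Ada plays x at [E-B] → Ben plays C at [E-B-x] → (2, 4)
vs EpR: Ben plays E → Ada plays B at [E] → Ada plays x at [E-B] → Ben plays R at [E-B-x] → (4, 3)
vs EpC: Ben plays E → Ada plays B at [E] → Ada plays x at [E-B] → Ben plays C at [E-B-x] → (2, 4)
vs NrR: Ben plays N → (8, 8)
vs NrC: Ben plays N → (8, 8)
vs NpR: Ben plays N → (8, 8)
vs NpC: Ben plays N → (8, 8)

(4,3) (2,4) (4,3) (2,4) (8,8) (8,8) (8,8) (8,8)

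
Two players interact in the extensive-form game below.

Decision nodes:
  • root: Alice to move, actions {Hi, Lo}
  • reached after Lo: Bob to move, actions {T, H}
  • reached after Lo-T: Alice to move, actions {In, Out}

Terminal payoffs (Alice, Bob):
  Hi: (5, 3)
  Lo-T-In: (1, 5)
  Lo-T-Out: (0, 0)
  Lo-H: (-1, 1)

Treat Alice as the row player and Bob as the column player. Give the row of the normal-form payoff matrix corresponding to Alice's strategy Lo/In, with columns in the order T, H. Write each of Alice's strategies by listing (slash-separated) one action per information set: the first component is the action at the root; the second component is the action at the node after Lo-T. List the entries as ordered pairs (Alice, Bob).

vs T: Alice plays Lo → Bob plays T at [Lo] → Alice plays In at [Lo-T] → (1, 5)
vs H: Alice plays Lo → Bob plays H at [Lo] → (-1, 1)

(1,5) (-1,1)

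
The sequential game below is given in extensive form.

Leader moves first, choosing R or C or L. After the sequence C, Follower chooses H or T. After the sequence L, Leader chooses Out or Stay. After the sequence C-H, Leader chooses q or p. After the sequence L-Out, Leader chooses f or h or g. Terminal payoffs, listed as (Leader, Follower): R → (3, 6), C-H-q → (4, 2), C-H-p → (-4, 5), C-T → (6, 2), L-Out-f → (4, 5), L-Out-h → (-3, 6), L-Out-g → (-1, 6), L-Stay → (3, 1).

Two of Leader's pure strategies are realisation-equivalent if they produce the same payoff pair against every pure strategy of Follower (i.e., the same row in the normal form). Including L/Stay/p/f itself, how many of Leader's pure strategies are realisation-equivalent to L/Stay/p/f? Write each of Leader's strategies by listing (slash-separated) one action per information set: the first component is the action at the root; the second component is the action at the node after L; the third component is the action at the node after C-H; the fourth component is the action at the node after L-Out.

6

Row for L/Stay/p/f (columns H, T): (3,1) (3,1).
Under L/Stay/p/f, Leader's choice at the node after C-H and at the node after L-Out can never be reached regardless of what Follower does, so varying those choices leaves every outcome unchanged.
Holding the reachable choices fixed and varying the unreachable ones freely already gives 2 × 3 = 6 equivalent strategies.
No other strategy reproduces this row, so those 6 are the full class: L/Stay/q/f, L/Stay/q/h, L/Stay/q/g, L/Stay/p/f, L/Stay/p/h, L/Stay/p/g.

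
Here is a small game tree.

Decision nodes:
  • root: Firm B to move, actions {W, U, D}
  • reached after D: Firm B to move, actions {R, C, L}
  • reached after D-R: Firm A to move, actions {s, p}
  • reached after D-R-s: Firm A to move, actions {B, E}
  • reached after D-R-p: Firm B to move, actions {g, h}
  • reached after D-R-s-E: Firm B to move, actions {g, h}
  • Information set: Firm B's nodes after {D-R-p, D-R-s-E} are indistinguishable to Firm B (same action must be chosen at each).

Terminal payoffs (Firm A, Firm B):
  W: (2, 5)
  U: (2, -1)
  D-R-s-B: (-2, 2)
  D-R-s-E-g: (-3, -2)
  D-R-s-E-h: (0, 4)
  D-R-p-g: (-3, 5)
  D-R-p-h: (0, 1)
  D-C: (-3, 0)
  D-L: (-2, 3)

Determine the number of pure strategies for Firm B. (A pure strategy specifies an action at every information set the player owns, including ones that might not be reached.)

18

Firm B owns the root with actions {W, U, D} — three choices.
Firm B owns the node after D with actions {R, C, L} — three choices.
Firm B owns the information set {D-R-p, D-R-s-E} with actions {g, h} — two choices.
A pure strategy fixes one action at each information set independently, so the count is the product 3 × 3 × 2 = 18.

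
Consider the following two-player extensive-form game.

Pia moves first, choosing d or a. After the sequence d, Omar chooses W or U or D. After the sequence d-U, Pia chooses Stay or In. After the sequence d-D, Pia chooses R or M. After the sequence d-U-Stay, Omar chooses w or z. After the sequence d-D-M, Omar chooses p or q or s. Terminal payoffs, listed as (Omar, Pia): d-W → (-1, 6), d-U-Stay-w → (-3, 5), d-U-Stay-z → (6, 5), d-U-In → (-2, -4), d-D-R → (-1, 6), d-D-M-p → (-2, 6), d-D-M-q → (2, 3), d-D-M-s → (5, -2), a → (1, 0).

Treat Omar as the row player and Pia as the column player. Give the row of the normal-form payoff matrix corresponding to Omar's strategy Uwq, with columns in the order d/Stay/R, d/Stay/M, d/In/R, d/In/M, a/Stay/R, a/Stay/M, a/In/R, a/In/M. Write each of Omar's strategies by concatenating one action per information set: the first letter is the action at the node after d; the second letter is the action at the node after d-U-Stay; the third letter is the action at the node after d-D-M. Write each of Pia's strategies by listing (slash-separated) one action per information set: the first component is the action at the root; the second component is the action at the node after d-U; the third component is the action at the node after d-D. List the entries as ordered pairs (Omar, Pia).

(-3,5) (-3,5) (-2,-4) (-2,-4) (1,0) (1,0) (1,0) (1,0)

vs d/Stay/R: Pia plays d → Omar plays U at [d] → Pia plays Stay at [d-U] → Omar plays w at [d-U-Stay] → (-3, 5)
vs d/Stay/M: Pia plays d → Omar plays U at [d] → Pia plays Stay at [d-U] → Omar plays w at [d-U-Stay] → (-3, 5)
vs d/In/R: Pia plays d → Omar plays U at [d] → Pia plays In at [d-U] → (-2, -4)
vs d/In/M: Pia plays d → Omar plays U at [d] → Pia plays In at [d-U] → (-2, -4)
vs a/Stay/R: Pia plays a → (1, 0)
vs a/Stay/M: Pia plays a → (1, 0)
vs a/In/R: Pia plays a → (1, 0)
vs a/In/M: Pia plays a → (1, 0)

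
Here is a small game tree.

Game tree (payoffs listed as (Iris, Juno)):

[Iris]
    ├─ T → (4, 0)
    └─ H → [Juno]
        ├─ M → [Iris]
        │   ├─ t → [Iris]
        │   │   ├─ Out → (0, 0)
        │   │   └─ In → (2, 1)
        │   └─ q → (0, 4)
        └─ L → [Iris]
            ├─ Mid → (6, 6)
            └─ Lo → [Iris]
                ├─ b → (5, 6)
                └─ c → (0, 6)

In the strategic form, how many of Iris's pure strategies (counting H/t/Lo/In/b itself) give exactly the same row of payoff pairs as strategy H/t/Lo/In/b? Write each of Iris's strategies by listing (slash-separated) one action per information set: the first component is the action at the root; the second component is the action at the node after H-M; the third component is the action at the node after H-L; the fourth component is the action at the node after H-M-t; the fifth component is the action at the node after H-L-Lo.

Row for H/t/Lo/In/b (columns M, L): (2,1) (5,6).
Every one of Iris's information sets is on the play path for some reply by Juno when Iris follows H/t/Lo/In/b.
Changing the action at any of them therefore changes at least one column, so only H/t/Lo/In/b itself gives this row.

1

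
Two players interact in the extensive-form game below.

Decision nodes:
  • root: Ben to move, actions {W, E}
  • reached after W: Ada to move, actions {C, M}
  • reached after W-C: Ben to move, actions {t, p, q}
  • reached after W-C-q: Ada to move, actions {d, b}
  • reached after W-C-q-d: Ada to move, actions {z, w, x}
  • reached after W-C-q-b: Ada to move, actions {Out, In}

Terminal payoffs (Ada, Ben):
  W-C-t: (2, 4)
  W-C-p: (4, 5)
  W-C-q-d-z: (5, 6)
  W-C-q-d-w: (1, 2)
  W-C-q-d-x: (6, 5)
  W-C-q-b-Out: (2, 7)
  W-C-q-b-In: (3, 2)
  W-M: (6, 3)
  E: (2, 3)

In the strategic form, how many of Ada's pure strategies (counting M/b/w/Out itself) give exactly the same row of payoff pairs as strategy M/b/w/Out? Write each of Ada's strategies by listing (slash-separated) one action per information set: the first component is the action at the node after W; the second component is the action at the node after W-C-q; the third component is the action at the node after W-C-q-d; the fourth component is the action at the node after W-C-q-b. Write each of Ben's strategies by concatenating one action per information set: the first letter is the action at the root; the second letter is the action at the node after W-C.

12

Row for M/b/w/Out (columns Wt, Wp, Wq, Et, Ep, Eq): (6,3) (6,3) (6,3) (2,3) (2,3) (2,3).
Under M/b/w/Out, Ada's choice at the node after W-C-q and at the node after W-C-q-d and at the node after W-C-q-b can never be reached regardless of what Ben does, so varying those choices leaves every outcome unchanged.
Holding the reachable choices fixed and varying the unreachable ones freely already gives 2 × 3 × 2 = 12 equivalent strategies.
No other strategy reproduces this row, so those 12 are the full class: M/d/z/Out, M/d/z/In, M/d/w/Out, M/d/w/In, M/d/x/Out, M/d/x/In, M/b/z/Out, M/b/z/In, M/b/w/Out, M/b/w/In, M/b/x/Out, M/b/x/In.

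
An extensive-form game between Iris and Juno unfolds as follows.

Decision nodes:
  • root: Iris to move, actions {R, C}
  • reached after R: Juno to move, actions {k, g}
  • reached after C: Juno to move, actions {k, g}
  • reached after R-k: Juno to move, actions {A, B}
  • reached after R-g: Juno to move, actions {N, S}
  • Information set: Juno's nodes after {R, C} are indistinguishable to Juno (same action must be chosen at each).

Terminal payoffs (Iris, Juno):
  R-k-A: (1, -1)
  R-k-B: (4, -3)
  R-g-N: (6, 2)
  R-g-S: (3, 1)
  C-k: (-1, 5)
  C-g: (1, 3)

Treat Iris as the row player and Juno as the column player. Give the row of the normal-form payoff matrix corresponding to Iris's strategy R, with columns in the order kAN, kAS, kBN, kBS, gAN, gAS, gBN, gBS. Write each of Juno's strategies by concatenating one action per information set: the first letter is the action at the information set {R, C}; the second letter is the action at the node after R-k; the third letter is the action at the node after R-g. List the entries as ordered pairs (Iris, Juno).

vs kAN: Iris plays R → Juno plays k at [R] → Juno plays A at [R-k] → (1, -1)
vs kAS: Iris plays R → Juno plays k at [R] → Juno plays A at [R-k] → (1, -1)
vs kBN: Iris plays R → Juno plays k at [R] → Juno plays B at [R-k] → (4, -3)
vs kBS: Iris plays R → Juno plays k at [R] → Juno plays B at [R-k] → (4, -3)
vs gAN: Iris plays R → Juno plays g at [R] → Juno plays N at [R-g] → (6, 2)
vs gAS: Iris plays R → Juno plays g at [R] → Juno plays S at [R-g] → (3, 1)
vs gBN: Iris plays R → Juno plays g at [R] → Juno plays N at [R-g] → (6, 2)
vs gBS: Iris plays R → Juno plays g at [R] → Juno plays S at [R-g] → (3, 1)

(1,-1) (1,-1) (4,-3) (4,-3) (6,2) (3,1) (6,2) (3,1)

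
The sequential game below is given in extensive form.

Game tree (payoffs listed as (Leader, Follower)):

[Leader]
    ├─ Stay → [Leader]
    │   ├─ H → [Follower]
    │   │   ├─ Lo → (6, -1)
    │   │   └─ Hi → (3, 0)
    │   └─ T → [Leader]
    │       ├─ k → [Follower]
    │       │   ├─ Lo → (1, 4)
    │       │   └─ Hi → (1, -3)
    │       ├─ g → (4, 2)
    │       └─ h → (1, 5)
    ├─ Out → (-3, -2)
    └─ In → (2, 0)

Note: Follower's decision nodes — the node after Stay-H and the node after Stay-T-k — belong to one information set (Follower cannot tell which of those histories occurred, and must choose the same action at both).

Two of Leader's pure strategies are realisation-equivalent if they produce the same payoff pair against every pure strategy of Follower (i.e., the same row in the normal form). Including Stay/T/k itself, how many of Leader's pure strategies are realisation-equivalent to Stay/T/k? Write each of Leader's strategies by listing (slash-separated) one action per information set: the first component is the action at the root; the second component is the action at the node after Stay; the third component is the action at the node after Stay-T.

Row for Stay/T/k (columns Lo, Hi): (1,4) (1,-3).
Every one of Leader's information sets is on the play path for some reply by Follower when Leader follows Stay/T/k.
Changing the action at any of them therefore changes at least one column, so only Stay/T/k itself gives this row.

1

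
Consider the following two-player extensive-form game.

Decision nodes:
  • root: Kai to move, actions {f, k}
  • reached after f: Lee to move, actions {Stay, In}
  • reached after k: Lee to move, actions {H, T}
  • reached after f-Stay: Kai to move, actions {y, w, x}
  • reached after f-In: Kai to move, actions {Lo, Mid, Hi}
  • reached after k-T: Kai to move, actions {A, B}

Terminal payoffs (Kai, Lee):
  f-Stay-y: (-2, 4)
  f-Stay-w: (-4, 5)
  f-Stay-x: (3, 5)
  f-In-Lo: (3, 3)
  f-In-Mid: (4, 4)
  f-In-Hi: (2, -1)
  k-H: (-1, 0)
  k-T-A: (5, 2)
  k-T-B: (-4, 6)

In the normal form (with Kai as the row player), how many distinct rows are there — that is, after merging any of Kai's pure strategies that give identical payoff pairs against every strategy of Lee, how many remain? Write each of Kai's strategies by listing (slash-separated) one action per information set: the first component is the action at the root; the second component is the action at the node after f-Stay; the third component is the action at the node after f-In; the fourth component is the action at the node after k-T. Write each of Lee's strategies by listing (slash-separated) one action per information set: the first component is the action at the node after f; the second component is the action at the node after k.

Kai has 36 pure strategies: f/y/Lo/A, f/y/Lo/B, f/y/Mid/A, f/y/Mid/B, f/y/Hi/A, f/y/Hi/B, f/w/Lo/A, f/w/Lo/B, f/w/Mid/A, f/w/Mid/B, f/w/Hi/A, f/w/Hi/B, f/x/Lo/A, f/x/Lo/B, f/x/Mid/A, f/x/Mid/B, f/x/Hi/A, f/x/Hi/B, k/y/Lo/A, k/y/Lo/B, k/y/Mid/A, k/y/Mid/B, k/y/Hi/A, k/y/Hi/B, k/w/Lo/A, k/w/Lo/B, k/w/Mid/A, k/w/Mid/B, k/w/Hi/A, k/w/Hi/B, k/x/Lo/A, k/x/Lo/B, k/x/Mid/A, k/x/Mid/B, k/x/Hi/A, k/x/Hi/B. Columns: Stay/H, Stay/T, In/H, In/T.
{f/y/Lo/A, f/y/Lo/B} → row (-2,4) (-2,4) (3,3) (3,3)
{f/y/Mid/A, f/y/Mid/B} → row (-2,4) (-2,4) (4,4) (4,4)
{f/y/Hi/A, f/y/Hi/B} → row (-2,4) (-2,4) (2,-1) (2,-1)
{f/w/Lo/A, f/w/Lo/B} → row (-4,5) (-4,5) (3,3) (3,3)
{f/w/Mid/A, f/w/Mid/B} → row (-4,5) (-4,5) (4,4) (4,4)
{f/w/Hi/A, f/w/Hi/B} → row (-4,5) (-4,5) (2,-1) (2,-1)
{f/x/Lo/A, f/x/Lo/B} → row (3,5) (3,5) (3,3) (3,3)
{f/x/Mid/A, f/x/Mid/B} → row (3,5) (3,5) (4,4) (4,4)
{f/x/Hi/A, f/x/Hi/B} → row (3,5) (3,5) (2,-1) (2,-1)
{k/y/Lo/A, k/y/Mid/A, k/y/Hi/A, k/w/Lo/A, k/w/Mid/A, k/w/Hi/A, k/x/Lo/A, k/x/Mid/A, k/x/Hi/A} → row (-1,0) (5,2) (-1,0) (5,2)
{k/y/Lo/B, k/y/Mid/B, k/y/Hi/B, k/w/Lo/B, k/w/Mid/B, k/w/Hi/B, k/x/Lo/B, k/x/Mid/B, k/x/Hi/B} → row (-1,0) (-4,6) (-1,0) (-4,6)
That's 11 distinct rows out of 36 strategies.

11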